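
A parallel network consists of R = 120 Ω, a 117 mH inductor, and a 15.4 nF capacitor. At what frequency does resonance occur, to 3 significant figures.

ω₀ = 1/√(LC) = 1/√(0.117 × 1.54e-08) = 23560 rad/s
f₀ = ω₀/(2π) = 3.75 kHz

3.75 kHz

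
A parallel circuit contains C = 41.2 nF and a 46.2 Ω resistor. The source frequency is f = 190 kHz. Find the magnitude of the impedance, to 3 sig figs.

ω = 2πf = 1.194e+06 rad/s
X_C = 1/(ωC) = 20.3 Ω
Parallel: admittances add. Y = 1/R + jωC
Y = (0.0216 + j0.0492) S
|Y| = 0.0537 S → |Z| = 1/|Y| = 18.6 Ω, ∠Z = −∠Y = -66.2°

18.6 Ω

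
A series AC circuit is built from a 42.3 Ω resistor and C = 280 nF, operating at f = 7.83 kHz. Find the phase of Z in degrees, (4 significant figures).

-59.77°

ω = 2πf = 49200 rad/s
X_C = 1/(ωC) = 72.59 Ω
Z = 42.30 − j72.59 Ω
|Z| = √(42.30² + 72.59²) = 84.02 Ω
∠Z = arctan(-72.59/42.30) = -59.77°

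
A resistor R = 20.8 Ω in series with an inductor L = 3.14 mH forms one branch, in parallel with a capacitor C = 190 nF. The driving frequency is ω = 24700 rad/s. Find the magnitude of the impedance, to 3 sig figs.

X_L = ωL = 77.6 Ω
X_C = 1/(ωC) = 213 Ω
Branch 1 (R+jX_L): Z₁ = 20.8 + j77.6 Ω, |Z₁| = 80.3 Ω
Branch 2 (−jX_C): Z₂ = −j213 Ω
Parallel: Z = Z₁Z₂/(Z₁+Z₂), |Z| = 125 Ω, ∠Z = 66.3°

125 Ω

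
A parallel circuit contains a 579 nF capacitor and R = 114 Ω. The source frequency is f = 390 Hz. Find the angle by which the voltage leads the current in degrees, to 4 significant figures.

ω = 2πf = 2450 rad/s
X_C = 1/(ωC) = 704.8 Ω
Parallel: admittances add. Y = 1/R + jωC
Y = (0.008772 + j0.001419) S
|Y| = 0.008886 S → |Z| = 1/|Y| = 112.5 Ω, ∠Z = −∠Y = -9.188°

-9.188°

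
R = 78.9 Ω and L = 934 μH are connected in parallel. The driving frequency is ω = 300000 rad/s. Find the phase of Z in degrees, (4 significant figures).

X_L = ωL = 280.2 Ω
Parallel: admittances add. Y = 1/R + 1/(jωL)
Y = (0.01267 − j0.003569) S
|Y| = 0.01317 S → |Z| = 1/|Y| = 75.95 Ω, ∠Z = −∠Y = 15.73°

15.73°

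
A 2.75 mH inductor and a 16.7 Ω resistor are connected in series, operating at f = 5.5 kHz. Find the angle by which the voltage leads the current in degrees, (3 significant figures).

80.0°

ω = 2πf = 34560 rad/s
X_L = ωL = 95.0 Ω
Z = 16.7 + j95.0 Ω
|Z| = √(16.7² + 95.0²) = 96.5 Ω
∠Z = arctan(95.0/16.7) = 80.0°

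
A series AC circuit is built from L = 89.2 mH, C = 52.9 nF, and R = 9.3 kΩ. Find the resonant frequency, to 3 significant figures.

2.32 kHz

ω₀ = 1/√(LC) = 1/√(0.0892 × 5.29e-08) = 14560 rad/s
f₀ = ω₀/(2π) = 2.32 kHz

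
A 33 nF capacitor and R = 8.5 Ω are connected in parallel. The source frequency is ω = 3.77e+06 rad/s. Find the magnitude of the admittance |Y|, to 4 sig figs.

171.2 mS

X_C = 1/(ωC) = 8.038 Ω
Parallel: admittances add. Y = 1/R + jωC
Y = (0.1176 + j0.1244) S
|Y| = 0.1712 S → |Z| = 1/|Y| = 5.840 Ω, ∠Z = −∠Y = -46.60°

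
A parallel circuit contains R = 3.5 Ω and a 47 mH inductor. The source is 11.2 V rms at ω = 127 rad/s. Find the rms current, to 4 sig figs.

3.710 A

X_L = ωL = 5.969 Ω
Parallel: admittances add. Y = 1/R + 1/(jωL)
Y = (0.2857 − j0.1675) S
|Y| = 0.3312 S → |Z| = 1/|Y| = 3.019 Ω, ∠Z = −∠Y = 30.39°
I = V/|Z| = 11.2/3.019 = 3.710 A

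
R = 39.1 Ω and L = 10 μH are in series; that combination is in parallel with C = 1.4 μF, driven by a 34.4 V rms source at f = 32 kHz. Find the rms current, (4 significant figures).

ω = 2πf = 201100 rad/s
X_L = ωL = 2.011 Ω
X_C = 1/(ωC) = 3.553 Ω
Branch 1 (R+jX_L): Z₁ = 39.10 + j2.011 Ω, |Z₁| = 39.15 Ω
Branch 2 (−jX_C): Z₂ = −j3.553 Ω
Parallel: Z = Z₁Z₂/(Z₁+Z₂), |Z| = 3.554 Ω, ∠Z = -84.80°
I = V/|Z| = 34.4/3.554 = 9.678 A

9.678 A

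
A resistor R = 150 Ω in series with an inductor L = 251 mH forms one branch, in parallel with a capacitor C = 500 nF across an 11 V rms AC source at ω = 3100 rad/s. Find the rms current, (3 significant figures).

X_L = ωL = 778 Ω
X_C = 1/(ωC) = 645 Ω
Branch 1 (R+jX_L): Z₁ = 150 + j778 Ω, |Z₁| = 792 Ω
Branch 2 (−jX_C): Z₂ = −j645 Ω
Parallel: Z = Z₁Z₂/(Z₁+Z₂), |Z| = 2550 Ω, ∠Z = -52.5°
I = V/|Z| = 11/2550 = 4.31 mA

4.31 mA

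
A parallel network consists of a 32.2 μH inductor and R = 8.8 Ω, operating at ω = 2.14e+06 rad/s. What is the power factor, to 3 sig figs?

0.992

X_L = ωL = 68.9 Ω
Parallel: admittances add. Y = 1/R + 1/(jωL)
Y = (0.114 − j0.0145) S
|Y| = 0.115 S → |Z| = 1/|Y| = 8.73 Ω, ∠Z = −∠Y = 7.28°
cos φ = cos(7.28°) = 0.992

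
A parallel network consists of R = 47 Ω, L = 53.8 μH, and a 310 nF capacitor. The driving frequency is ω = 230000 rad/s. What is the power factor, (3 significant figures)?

X_L = ωL = 12.4 Ω
X_C = 1/(ωC) = 14.0 Ω
Parallel: admittances add. Y = 1/R + 1/(jωL) + jωC
Y = (0.0213 − j0.00951) S
|Y| = 0.0233 S → |Z| = 1/|Y| = 42.9 Ω, ∠Z = −∠Y = 24.1°
cos φ = cos(24.1°) = 0.913

0.913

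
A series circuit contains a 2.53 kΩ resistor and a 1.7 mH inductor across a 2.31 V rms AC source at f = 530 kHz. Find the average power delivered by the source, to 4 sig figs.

351.1 μW

ω = 2πf = 3.33e+06 rad/s
X_L = ωL = 5661 Ω
Z = 2530 + j5661 Ω
|Z| = √(2530² + 5661²) = 6201 Ω
∠Z = arctan(5661/2530) = 65.92°
I = V/|Z| = 372.5 μA
P = VI cos φ = 2.31 × 0.0003725 × cos(65.92°) = 351.1 μW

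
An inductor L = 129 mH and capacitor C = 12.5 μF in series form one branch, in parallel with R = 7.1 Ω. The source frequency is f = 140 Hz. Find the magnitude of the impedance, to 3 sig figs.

6.77 Ω

ω = 2πf = 879.6 rad/s
X_L = ωL = 113 Ω
X_C = 1/(ωC) = 90.9 Ω
Branch 1: Z₁ = R = 7.10 Ω
Branch 2 (series LC): Z₂ = j(X_L − X_C) = j22.5 Ω
Parallel: Z = Z₁Z₂/(Z₁+Z₂), |Z| = 6.77 Ω, ∠Z = 17.5°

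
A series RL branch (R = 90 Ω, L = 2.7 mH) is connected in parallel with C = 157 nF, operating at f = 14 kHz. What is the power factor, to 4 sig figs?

ω = 2πf = 87960 rad/s
X_L = ωL = 237.5 Ω
X_C = 1/(ωC) = 72.41 Ω
Branch 1 (R+jX_L): Z₁ = 90.00 + j237.5 Ω, |Z₁| = 254.0 Ω
Branch 2 (−jX_C): Z₂ = −j72.41 Ω
Parallel: Z = Z₁Z₂/(Z₁+Z₂), |Z| = 97.81 Ω, ∠Z = -82.16°
cos φ = cos(-82.16°) = 0.1365

0.1365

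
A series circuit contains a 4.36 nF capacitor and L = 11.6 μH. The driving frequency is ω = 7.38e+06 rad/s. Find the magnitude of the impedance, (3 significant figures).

X_L = ωL = 85.6 Ω
X_C = 1/(ωC) = 31.1 Ω
Net reactance X = X_L − X_C = 54.5 Ω
Z = j54.5 Ω
|Z| = √(0² + 54.5²) = 54.5 Ω

54.5 Ω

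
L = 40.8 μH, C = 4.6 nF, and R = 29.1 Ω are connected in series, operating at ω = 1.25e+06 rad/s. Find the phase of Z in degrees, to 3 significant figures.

-76.7°

X_L = ωL = 51.0 Ω
X_C = 1/(ωC) = 174 Ω
Net reactance X = X_L − X_C = -123 Ω
Z = 29.1 − j123 Ω
|Z| = √(29.1² + 123²) = 126 Ω
∠Z = arctan(-123/29.1) = -76.7°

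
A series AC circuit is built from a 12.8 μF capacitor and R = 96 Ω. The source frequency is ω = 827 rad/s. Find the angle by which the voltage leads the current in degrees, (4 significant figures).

-44.54°

X_C = 1/(ωC) = 94.47 Ω
Z = 96.00 − j94.47 Ω
|Z| = √(96.00² + 94.47²) = 134.7 Ω
∠Z = arctan(-94.47/96.00) = -44.54°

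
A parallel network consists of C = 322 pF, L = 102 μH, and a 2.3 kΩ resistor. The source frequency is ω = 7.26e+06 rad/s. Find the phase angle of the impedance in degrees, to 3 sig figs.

X_L = ωL = 741 Ω
X_C = 1/(ωC) = 428 Ω
Parallel: admittances add. Y = 1/R + 1/(jωL) + jωC
Y = (0.000435 + j0.000987) S
|Y| = 0.00108 S → |Z| = 1/|Y| = 927 Ω, ∠Z = −∠Y = -66.2°

-66.2°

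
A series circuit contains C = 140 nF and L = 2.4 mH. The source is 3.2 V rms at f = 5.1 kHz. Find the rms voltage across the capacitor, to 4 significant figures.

4.886 V

ω = 2πf = 32040 rad/s
X_L = ωL = 76.91 Ω
X_C = 1/(ωC) = 222.9 Ω
Net reactance X = X_L − X_C = -146.0 Ω
Z = − j146.0 Ω
|Z| = √(0² + 146.0²) = 146.0 Ω
I = V/|Z| = 21.92 mA
V_C = I·|Z_C| = 0.02192 × 222.9 = 4.886 V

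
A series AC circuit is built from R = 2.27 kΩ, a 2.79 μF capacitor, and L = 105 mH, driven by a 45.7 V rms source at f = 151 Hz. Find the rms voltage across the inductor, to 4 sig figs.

ω = 2πf = 948.8 rad/s
X_L = ωL = 99.62 Ω
X_C = 1/(ωC) = 377.8 Ω
Net reactance X = X_L − X_C = -278.2 Ω
Z = 2270 − j278.2 Ω
|Z| = √(2270² + 278.2²) = 2287 Ω
I = V/|Z| = 19.98 mA
V_L = I·|Z_L| = 0.01998 × 99.62 = 1.991 V

1.991 V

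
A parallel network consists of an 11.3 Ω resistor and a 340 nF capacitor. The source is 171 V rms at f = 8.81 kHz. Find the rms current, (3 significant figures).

15.5 A

ω = 2πf = 55350 rad/s
X_C = 1/(ωC) = 53.1 Ω
Parallel: admittances add. Y = 1/R + jωC
Y = (0.0885 + j0.0188) S
|Y| = 0.0905 S → |Z| = 1/|Y| = 11.1 Ω, ∠Z = −∠Y = -12.0°
I = V/|Z| = 171/11.1 = 15.5 A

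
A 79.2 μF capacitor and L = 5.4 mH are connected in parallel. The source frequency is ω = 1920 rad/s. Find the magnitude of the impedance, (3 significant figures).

18.0 Ω

X_L = ωL = 10.4 Ω
X_C = 1/(ωC) = 6.58 Ω
Parallel: admittances add. Y = 1/(jωL) + jωC
Y = (0 + j0.0556) S
|Y| = 0.0556 S → |Z| = 1/|Y| = 18.0 Ω, ∠Z = −∠Y = -90.0°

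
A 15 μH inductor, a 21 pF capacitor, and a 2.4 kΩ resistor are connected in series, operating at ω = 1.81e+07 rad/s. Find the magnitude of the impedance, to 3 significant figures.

X_L = ωL = 272 Ω
X_C = 1/(ωC) = 2630 Ω
Net reactance X = X_L − X_C = -2360 Ω
Z = 2400 − j2360 Ω
|Z| = √(2400² + 2360²) = 3370 Ω

3370 Ω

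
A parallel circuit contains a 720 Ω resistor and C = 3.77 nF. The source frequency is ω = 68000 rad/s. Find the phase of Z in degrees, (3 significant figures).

-10.5°

X_C = 1/(ωC) = 3900 Ω
Parallel: admittances add. Y = 1/R + jωC
Y = (0.00139 + j0.000256) S
|Y| = 0.00141 S → |Z| = 1/|Y| = 708 Ω, ∠Z = −∠Y = -10.5°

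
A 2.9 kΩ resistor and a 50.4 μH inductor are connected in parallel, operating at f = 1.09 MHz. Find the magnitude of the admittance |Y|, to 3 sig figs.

ω = 2πf = 6.849e+06 rad/s
X_L = ωL = 345 Ω
Parallel: admittances add. Y = 1/R + 1/(jωL)
Y = (0.000345 − j0.00290) S
|Y| = 0.00292 S → |Z| = 1/|Y| = 343 Ω, ∠Z = −∠Y = 83.2°

2.92 mS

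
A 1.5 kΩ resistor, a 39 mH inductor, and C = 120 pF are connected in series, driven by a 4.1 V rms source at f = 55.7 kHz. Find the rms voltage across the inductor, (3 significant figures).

ω = 2πf = 350000 rad/s
X_L = ωL = 13600 Ω
X_C = 1/(ωC) = 23800 Ω
Net reactance X = X_L − X_C = -10200 Ω
Z = 1500 − j10200 Ω
|Z| = √(1500² + 10200²) = 10300 Ω
I = V/|Z| = 399 μA
V_L = I·|Z_L| = 0.000399 × 13600 = 5.45 V

5.45 V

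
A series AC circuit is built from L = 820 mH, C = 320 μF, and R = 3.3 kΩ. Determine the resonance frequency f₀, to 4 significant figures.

9.825 Hz

ω₀ = 1/√(LC) = 1/√(0.82 × 0.00032) = 61.73 rad/s
f₀ = ω₀/(2π) = 9.825 Hz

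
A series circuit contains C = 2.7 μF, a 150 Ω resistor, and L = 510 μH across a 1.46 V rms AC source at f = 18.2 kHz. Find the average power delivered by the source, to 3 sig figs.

ω = 2πf = 114400 rad/s
X_L = ωL = 58.3 Ω
X_C = 1/(ωC) = 3.24 Ω
Net reactance X = X_L − X_C = 55.1 Ω
Z = 150 + j55.1 Ω
|Z| = √(150² + 55.1²) = 160 Ω
∠Z = arctan(55.1/150) = 20.2°
I = V/|Z| = 9.14 mA
P = VI cos φ = 1.46 × 0.00914 × cos(20.2°) = 12.5 mW

12.5 mW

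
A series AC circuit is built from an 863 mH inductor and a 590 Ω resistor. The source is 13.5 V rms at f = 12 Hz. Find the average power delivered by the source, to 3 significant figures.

305 mW

ω = 2πf = 75.40 rad/s
X_L = ωL = 65.1 Ω
Z = 590 + j65.1 Ω
|Z| = √(590² + 65.1²) = 594 Ω
∠Z = arctan(65.1/590) = 6.29°
I = V/|Z| = 22.7 mA
P = VI cos φ = 13.5 × 0.0227 × cos(6.29°) = 305 mW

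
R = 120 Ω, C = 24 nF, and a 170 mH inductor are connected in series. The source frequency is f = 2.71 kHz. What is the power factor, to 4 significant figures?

0.2589

ω = 2πf = 17030 rad/s
X_L = ωL = 2895 Ω
X_C = 1/(ωC) = 2447 Ω
Net reactance X = X_L − X_C = 447.6 Ω
Z = 120.0 + j447.6 Ω
|Z| = √(120.0² + 447.6²) = 463.4 Ω
∠Z = arctan(447.6/120.0) = 74.99°
cos φ = cos(74.99°) = 0.2589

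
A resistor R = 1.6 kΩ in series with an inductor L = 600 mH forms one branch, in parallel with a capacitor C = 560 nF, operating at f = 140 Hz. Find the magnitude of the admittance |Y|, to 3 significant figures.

642 μS

ω = 2πf = 879.6 rad/s
X_L = ωL = 528 Ω
X_C = 1/(ωC) = 2030 Ω
Branch 1 (R+jX_L): Z₁ = 1600 + j528 Ω, |Z₁| = 1680 Ω
Branch 2 (−jX_C): Z₂ = −j2030 Ω
Parallel: Z = Z₁Z₂/(Z₁+Z₂), |Z| = 1560 Ω, ∠Z = -28.5°
|Y| = 1/|Z| = 642 μS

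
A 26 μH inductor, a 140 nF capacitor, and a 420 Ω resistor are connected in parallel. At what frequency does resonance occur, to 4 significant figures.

83.42 kHz

ω₀ = 1/√(LC) = 1/√(2.6e-05 × 1.4e-07) = 524100 rad/s
f₀ = ω₀/(2π) = 83.42 kHz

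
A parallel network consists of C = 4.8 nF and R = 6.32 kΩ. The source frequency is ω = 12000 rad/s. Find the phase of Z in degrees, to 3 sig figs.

X_C = 1/(ωC) = 17400 Ω
Parallel: admittances add. Y = 1/R + jωC
Y = (0.000158 + j5.76e-05) S
|Y| = 0.000168 S → |Z| = 1/|Y| = 5940 Ω, ∠Z = −∠Y = -20.0°

-20.0°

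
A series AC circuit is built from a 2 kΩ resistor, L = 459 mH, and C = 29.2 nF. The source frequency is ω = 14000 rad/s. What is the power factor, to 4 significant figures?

0.4490

X_L = ωL = 6426 Ω
X_C = 1/(ωC) = 2446 Ω
Net reactance X = X_L − X_C = 3980 Ω
Z = 2000 + j3980 Ω
|Z| = √(2000² + 3980²) = 4454 Ω
∠Z = arctan(3980/2000) = 63.32°
cos φ = cos(63.32°) = 0.4490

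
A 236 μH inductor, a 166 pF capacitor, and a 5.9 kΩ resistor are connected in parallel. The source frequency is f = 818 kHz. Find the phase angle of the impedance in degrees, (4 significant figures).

ω = 2πf = 5.14e+06 rad/s
X_L = ωL = 1213 Ω
X_C = 1/(ωC) = 1172 Ω
Parallel: admittances add. Y = 1/R + 1/(jωL) + jωC
Y = (0.0001695 + j2.875e-05) S
|Y| = 0.0001719 S → |Z| = 1/|Y| = 5817 Ω, ∠Z = −∠Y = -9.627°

-9.627°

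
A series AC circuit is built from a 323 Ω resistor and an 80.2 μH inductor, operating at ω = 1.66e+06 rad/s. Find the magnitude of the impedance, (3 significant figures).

X_L = ωL = 133 Ω
Z = 323 + j133 Ω
|Z| = √(323² + 133²) = 349 Ω

349 Ω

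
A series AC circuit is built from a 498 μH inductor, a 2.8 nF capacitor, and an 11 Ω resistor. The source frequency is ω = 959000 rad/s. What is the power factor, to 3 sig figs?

0.104

X_L = ωL = 478 Ω
X_C = 1/(ωC) = 372 Ω
Net reactance X = X_L − X_C = 105 Ω
Z = 11.0 + j105 Ω
|Z| = √(11.0² + 105²) = 106 Ω
∠Z = arctan(105/11.0) = 84.0°
cos φ = cos(84.0°) = 0.104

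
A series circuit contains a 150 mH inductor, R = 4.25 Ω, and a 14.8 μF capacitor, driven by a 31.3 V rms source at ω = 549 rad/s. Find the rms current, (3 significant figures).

764 mA

X_L = ωL = 82.3 Ω
X_C = 1/(ωC) = 123 Ω
Net reactance X = X_L − X_C = -40.7 Ω
Z = 4.25 − j40.7 Ω
|Z| = √(4.25² + 40.7²) = 40.9 Ω
I = V/|Z| = 31.3/40.9 = 764 mA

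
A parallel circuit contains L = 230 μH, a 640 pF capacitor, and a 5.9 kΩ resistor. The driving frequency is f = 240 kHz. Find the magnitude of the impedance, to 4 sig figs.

ω = 2πf = 1.508e+06 rad/s
X_L = ωL = 346.8 Ω
X_C = 1/(ωC) = 1036 Ω
Parallel: admittances add. Y = 1/R + 1/(jωL) + jωC
Y = (0.0001695 − j0.001918) S
|Y| = 0.001926 S → |Z| = 1/|Y| = 519.3 Ω, ∠Z = −∠Y = 84.95°

519.3 Ω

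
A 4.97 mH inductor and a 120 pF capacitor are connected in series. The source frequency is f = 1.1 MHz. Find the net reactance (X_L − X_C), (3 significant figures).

ω = 2πf = 6.912e+06 rad/s
X_L = ωL = 34400 Ω
X_C = 1/(ωC) = 1210 Ω
X = 34400 − 1210 = 33100 Ω

33100 Ω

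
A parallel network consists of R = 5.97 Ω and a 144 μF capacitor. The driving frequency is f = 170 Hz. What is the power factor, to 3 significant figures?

ω = 2πf = 1068 rad/s
X_C = 1/(ωC) = 6.50 Ω
Parallel: admittances add. Y = 1/R + jωC
Y = (0.168 + j0.154) S
|Y| = 0.227 S → |Z| = 1/|Y| = 4.40 Ω, ∠Z = −∠Y = -42.6°
cos φ = cos(-42.6°) = 0.737

0.737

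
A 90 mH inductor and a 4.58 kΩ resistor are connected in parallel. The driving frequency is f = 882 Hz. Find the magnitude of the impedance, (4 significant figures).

495.8 Ω

ω = 2πf = 5542 rad/s
X_L = ωL = 498.8 Ω
Parallel: admittances add. Y = 1/R + 1/(jωL)
Y = (0.0002183 − j0.002005) S
|Y| = 0.002017 S → |Z| = 1/|Y| = 495.8 Ω, ∠Z = −∠Y = 83.79°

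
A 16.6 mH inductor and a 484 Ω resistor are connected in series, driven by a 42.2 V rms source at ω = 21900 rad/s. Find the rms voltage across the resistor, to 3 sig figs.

X_L = ωL = 364 Ω
Z = 484 + j364 Ω
|Z| = √(484² + 364²) = 605 Ω
I = V/|Z| = 69.7 mA
V_R = I·|Z_R| = 0.0697 × 484 = 33.7 V

33.7 V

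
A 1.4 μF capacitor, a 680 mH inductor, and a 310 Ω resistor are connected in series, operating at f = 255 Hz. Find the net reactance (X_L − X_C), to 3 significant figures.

ω = 2πf = 1602 rad/s
X_L = ωL = 1090 Ω
X_C = 1/(ωC) = 446 Ω
X = 1090 − 446 = 644 Ω

644 Ω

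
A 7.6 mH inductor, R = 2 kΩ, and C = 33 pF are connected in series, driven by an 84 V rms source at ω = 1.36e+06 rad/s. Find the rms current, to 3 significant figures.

X_L = ωL = 10300 Ω
X_C = 1/(ωC) = 22300 Ω
Net reactance X = X_L − X_C = -11900 Ω
Z = 2000 − j11900 Ω
|Z| = √(2000² + 11900²) = 12100 Ω
I = V/|Z| = 84/12100 = 6.94 mA

6.94 mA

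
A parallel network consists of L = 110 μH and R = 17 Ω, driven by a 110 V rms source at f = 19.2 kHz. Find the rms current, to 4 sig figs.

10.52 A

ω = 2πf = 120600 rad/s
X_L = ωL = 13.27 Ω
Parallel: admittances add. Y = 1/R + 1/(jωL)
Y = (0.05882 − j0.07536) S
|Y| = 0.09560 S → |Z| = 1/|Y| = 10.46 Ω, ∠Z = −∠Y = 52.02°
I = V/|Z| = 110/10.46 = 10.52 A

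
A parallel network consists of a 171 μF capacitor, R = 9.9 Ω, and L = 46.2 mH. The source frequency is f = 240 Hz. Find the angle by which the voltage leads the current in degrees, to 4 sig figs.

-67.47°

ω = 2πf = 1508 rad/s
X_L = ωL = 69.67 Ω
X_C = 1/(ωC) = 3.878 Ω
Parallel: admittances add. Y = 1/R + 1/(jωL) + jωC
Y = (0.1010 + j0.2435) S
|Y| = 0.2636 S → |Z| = 1/|Y| = 3.793 Ω, ∠Z = −∠Y = -67.47°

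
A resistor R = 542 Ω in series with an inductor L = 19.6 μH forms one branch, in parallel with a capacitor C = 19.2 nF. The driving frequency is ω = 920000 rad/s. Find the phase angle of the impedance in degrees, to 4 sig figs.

X_L = ωL = 18.03 Ω
X_C = 1/(ωC) = 56.61 Ω
Branch 1 (R+jX_L): Z₁ = 542.0 + j18.03 Ω, |Z₁| = 542.3 Ω
Branch 2 (−jX_C): Z₂ = −j56.61 Ω
Parallel: Z = Z₁Z₂/(Z₁+Z₂), |Z| = 56.50 Ω, ∠Z = -84.02°

-84.02°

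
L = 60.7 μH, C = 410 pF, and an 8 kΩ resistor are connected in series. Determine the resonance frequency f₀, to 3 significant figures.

ω₀ = 1/√(LC) = 1/√(6.07e-05 × 4.1e-10) = 6.339e+06 rad/s
f₀ = ω₀/(2π) = 1.01 MHz

1.01 MHz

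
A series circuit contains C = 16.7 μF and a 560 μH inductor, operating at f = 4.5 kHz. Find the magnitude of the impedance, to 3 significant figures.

ω = 2πf = 28270 rad/s
X_L = ωL = 15.8 Ω
X_C = 1/(ωC) = 2.12 Ω
Net reactance X = X_L − X_C = 13.7 Ω
Z = j13.7 Ω
|Z| = √(0² + 13.7²) = 13.7 Ω

13.7 Ω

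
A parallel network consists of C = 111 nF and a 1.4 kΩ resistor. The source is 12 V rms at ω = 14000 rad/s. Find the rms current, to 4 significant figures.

20.52 mA

X_C = 1/(ωC) = 643.5 Ω
Parallel: admittances add. Y = 1/R + jωC
Y = (0.0007143 + j0.001554) S
|Y| = 0.001710 S → |Z| = 1/|Y| = 584.7 Ω, ∠Z = −∠Y = -65.31°
I = V/|Z| = 12/584.7 = 20.52 mA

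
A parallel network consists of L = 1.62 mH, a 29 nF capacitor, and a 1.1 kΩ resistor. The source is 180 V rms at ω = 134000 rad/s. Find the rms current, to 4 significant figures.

208.8 mA

X_L = ωL = 217.1 Ω
X_C = 1/(ωC) = 257.3 Ω
Parallel: admittances add. Y = 1/R + 1/(jωL) + jωC
Y = (0.0009091 − j0.0007206) S
|Y| = 0.001160 S → |Z| = 1/|Y| = 862.0 Ω, ∠Z = −∠Y = 38.40°
I = V/|Z| = 180/862.0 = 208.8 mA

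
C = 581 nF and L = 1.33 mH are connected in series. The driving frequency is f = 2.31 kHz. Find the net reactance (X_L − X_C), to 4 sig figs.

-99.28 Ω

ω = 2πf = 14510 rad/s
X_L = ωL = 19.30 Ω
X_C = 1/(ωC) = 118.6 Ω
X = 19.30 − 118.6 = -99.28 Ω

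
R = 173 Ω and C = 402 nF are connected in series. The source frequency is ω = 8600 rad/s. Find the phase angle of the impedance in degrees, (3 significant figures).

-59.1°

X_C = 1/(ωC) = 289 Ω
Z = 173 − j289 Ω
|Z| = √(173² + 289²) = 337 Ω
∠Z = arctan(-289/173) = -59.1°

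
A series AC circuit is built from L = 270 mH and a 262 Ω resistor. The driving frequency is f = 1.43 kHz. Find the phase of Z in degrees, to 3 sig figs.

ω = 2πf = 8985 rad/s
X_L = ωL = 2430 Ω
Z = 262 + j2430 Ω
|Z| = √(262² + 2430²) = 2440 Ω
∠Z = arctan(2430/262) = 83.8°

83.8°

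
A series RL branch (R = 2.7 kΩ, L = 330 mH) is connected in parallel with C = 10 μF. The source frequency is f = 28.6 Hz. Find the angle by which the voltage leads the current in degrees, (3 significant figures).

-78.3°

ω = 2πf = 179.7 rad/s
X_L = ωL = 59.3 Ω
X_C = 1/(ωC) = 556 Ω
Branch 1 (R+jX_L): Z₁ = 2700 + j59.3 Ω, |Z₁| = 2700 Ω
Branch 2 (−jX_C): Z₂ = −j556 Ω
Parallel: Z = Z₁Z₂/(Z₁+Z₂), |Z| = 547 Ω, ∠Z = -78.3°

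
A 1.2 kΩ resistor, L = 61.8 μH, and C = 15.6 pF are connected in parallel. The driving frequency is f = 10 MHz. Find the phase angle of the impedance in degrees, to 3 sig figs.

-40.9°

ω = 2πf = 6.283e+07 rad/s
X_L = ωL = 3880 Ω
X_C = 1/(ωC) = 1020 Ω
Parallel: admittances add. Y = 1/R + 1/(jωL) + jωC
Y = (0.000833 + j0.000723) S
|Y| = 0.00110 S → |Z| = 1/|Y| = 907 Ω, ∠Z = −∠Y = -40.9°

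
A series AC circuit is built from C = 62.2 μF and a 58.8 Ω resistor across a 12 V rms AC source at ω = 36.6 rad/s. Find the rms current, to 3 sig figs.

27.1 mA

X_C = 1/(ωC) = 439 Ω
Z = 58.8 − j439 Ω
|Z| = √(58.8² + 439²) = 443 Ω
I = V/|Z| = 12/443 = 27.1 mA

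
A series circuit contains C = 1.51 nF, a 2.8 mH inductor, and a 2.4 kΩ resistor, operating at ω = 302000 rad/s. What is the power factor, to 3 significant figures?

0.872

X_L = ωL = 846 Ω
X_C = 1/(ωC) = 2190 Ω
Net reactance X = X_L − X_C = -1350 Ω
Z = 2400 − j1350 Ω
|Z| = √(2400² + 1350²) = 2750 Ω
∠Z = arctan(-1350/2400) = -29.3°
cos φ = cos(-29.3°) = 0.872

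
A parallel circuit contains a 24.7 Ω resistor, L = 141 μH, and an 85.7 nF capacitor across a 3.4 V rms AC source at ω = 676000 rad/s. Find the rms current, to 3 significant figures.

X_L = ωL = 95.3 Ω
X_C = 1/(ωC) = 17.3 Ω
Parallel: admittances add. Y = 1/R + 1/(jωL) + jωC
Y = (0.0405 + j0.0474) S
|Y| = 0.0624 S → |Z| = 1/|Y| = 16.0 Ω, ∠Z = −∠Y = -49.5°
I = V/|Z| = 3.4/16.0 = 212 mA

212 mA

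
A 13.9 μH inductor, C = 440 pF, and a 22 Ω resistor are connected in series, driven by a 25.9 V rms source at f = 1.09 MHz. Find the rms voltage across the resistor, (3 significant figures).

ω = 2πf = 6.849e+06 rad/s
X_L = ωL = 95.2 Ω
X_C = 1/(ωC) = 332 Ω
Net reactance X = X_L − X_C = -237 Ω
Z = 22.0 − j237 Ω
|Z| = √(22.0² + 237²) = 238 Ω
I = V/|Z| = 109 mA
V_R = I·|Z_R| = 0.109 × 22.0 = 2.40 V

2.40 V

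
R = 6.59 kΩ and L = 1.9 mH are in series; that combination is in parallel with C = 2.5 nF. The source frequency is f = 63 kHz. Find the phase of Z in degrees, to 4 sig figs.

-81.24°

ω = 2πf = 395800 rad/s
X_L = ωL = 752.1 Ω
X_C = 1/(ωC) = 1011 Ω
Branch 1 (R+jX_L): Z₁ = 6590 + j752.1 Ω, |Z₁| = 6633 Ω
Branch 2 (−jX_C): Z₂ = −j1011 Ω
Parallel: Z = Z₁Z₂/(Z₁+Z₂), |Z| = 1016 Ω, ∠Z = -81.24°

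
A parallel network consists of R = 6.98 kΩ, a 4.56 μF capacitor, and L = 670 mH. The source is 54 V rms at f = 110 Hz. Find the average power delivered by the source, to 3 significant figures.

418 mW

ω = 2πf = 691.2 rad/s
X_L = ωL = 463 Ω
X_C = 1/(ωC) = 317 Ω
Parallel: admittances add. Y = 1/R + 1/(jωL) + jωC
Y = (0.000143 + j0.000992) S
|Y| = 0.00100 S → |Z| = 1/|Y| = 998 Ω, ∠Z = −∠Y = -81.8°
I = V/|Z| = 54.1 mA
P = VI cos φ = 54 × 0.0541 × cos(-81.8°) = 418 mW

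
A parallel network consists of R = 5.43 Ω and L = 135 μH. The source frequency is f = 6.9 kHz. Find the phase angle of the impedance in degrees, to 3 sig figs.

42.9°

ω = 2πf = 43350 rad/s
X_L = ωL = 5.85 Ω
Parallel: admittances add. Y = 1/R + 1/(jωL)
Y = (0.184 − j0.171) S
|Y| = 0.251 S → |Z| = 1/|Y| = 3.98 Ω, ∠Z = −∠Y = 42.9°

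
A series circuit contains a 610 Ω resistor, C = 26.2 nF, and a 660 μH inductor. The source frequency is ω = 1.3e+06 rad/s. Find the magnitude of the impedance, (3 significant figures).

1030 Ω

X_L = ωL = 858 Ω
X_C = 1/(ωC) = 29.4 Ω
Net reactance X = X_L − X_C = 829 Ω
Z = 610 + j829 Ω
|Z| = √(610² + 829²) = 1030 Ω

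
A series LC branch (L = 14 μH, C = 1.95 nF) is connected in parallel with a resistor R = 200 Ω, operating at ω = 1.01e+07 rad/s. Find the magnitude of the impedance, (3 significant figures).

82.5 Ω

X_L = ωL = 141 Ω
X_C = 1/(ωC) = 50.8 Ω
Branch 1: Z₁ = R = 200 Ω
Branch 2 (series LC): Z₂ = j(X_L − X_C) = j90.6 Ω
Parallel: Z = Z₁Z₂/(Z₁+Z₂), |Z| = 82.5 Ω, ∠Z = 65.6°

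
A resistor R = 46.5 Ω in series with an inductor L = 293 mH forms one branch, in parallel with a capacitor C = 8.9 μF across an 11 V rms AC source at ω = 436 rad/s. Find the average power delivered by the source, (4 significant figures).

304.4 mW

X_L = ωL = 127.7 Ω
X_C = 1/(ωC) = 257.7 Ω
Branch 1 (R+jX_L): Z₁ = 46.50 + j127.7 Ω, |Z₁| = 135.9 Ω
Branch 2 (−jX_C): Z₂ = −j257.7 Ω
Parallel: Z = Z₁Z₂/(Z₁+Z₂), |Z| = 253.8 Ω, ∠Z = 50.31°
I = V/|Z| = 43.34 mA
P = VI cos φ = 11 × 0.04334 × cos(50.31°) = 304.4 mW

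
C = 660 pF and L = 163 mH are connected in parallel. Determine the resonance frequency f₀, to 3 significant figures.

15.3 kHz

ω₀ = 1/√(LC) = 1/√(0.163 × 6.6e-10) = 96410 rad/s
f₀ = ω₀/(2π) = 15.3 kHz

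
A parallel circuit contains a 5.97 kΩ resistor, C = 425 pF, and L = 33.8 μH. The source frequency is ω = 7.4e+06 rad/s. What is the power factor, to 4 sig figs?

0.1927

X_L = ωL = 250.1 Ω
X_C = 1/(ωC) = 318.0 Ω
Parallel: admittances add. Y = 1/R + 1/(jωL) + jωC
Y = (0.0001675 − j0.0008531) S
|Y| = 0.0008694 S → |Z| = 1/|Y| = 1150 Ω, ∠Z = −∠Y = 78.89°
cos φ = cos(78.89°) = 0.1927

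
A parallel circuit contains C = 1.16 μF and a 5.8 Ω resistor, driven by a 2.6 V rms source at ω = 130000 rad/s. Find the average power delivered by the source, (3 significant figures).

1.17 W

X_C = 1/(ωC) = 6.63 Ω
Parallel: admittances add. Y = 1/R + jωC
Y = (0.172 + j0.151) S
|Y| = 0.229 S → |Z| = 1/|Y| = 4.37 Ω, ∠Z = −∠Y = -41.2°
I = V/|Z| = 596 mA
P = VI cos φ = 2.6 × 0.596 × cos(-41.2°) = 1.17 W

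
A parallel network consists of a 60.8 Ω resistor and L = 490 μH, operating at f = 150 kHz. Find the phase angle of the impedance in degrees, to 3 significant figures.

ω = 2πf = 942500 rad/s
X_L = ωL = 462 Ω
Parallel: admittances add. Y = 1/R + 1/(jωL)
Y = (0.0164 − j0.00217) S
|Y| = 0.0166 S → |Z| = 1/|Y| = 60.3 Ω, ∠Z = −∠Y = 7.50°

7.50°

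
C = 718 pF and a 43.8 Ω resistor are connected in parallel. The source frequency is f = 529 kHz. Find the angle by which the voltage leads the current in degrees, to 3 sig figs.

ω = 2πf = 3.324e+06 rad/s
X_C = 1/(ωC) = 419 Ω
Parallel: admittances add. Y = 1/R + jωC
Y = (0.0228 + j0.00239) S
|Y| = 0.0230 S → |Z| = 1/|Y| = 43.6 Ω, ∠Z = −∠Y = -5.97°

-5.97°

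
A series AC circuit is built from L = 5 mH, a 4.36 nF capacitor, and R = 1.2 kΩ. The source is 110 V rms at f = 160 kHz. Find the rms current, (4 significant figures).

22.24 mA

ω = 2πf = 1.005e+06 rad/s
X_L = ωL = 5027 Ω
X_C = 1/(ωC) = 228.1 Ω
Net reactance X = X_L − X_C = 4798 Ω
Z = 1200 + j4798 Ω
|Z| = √(1200² + 4798²) = 4946 Ω
I = V/|Z| = 110/4946 = 22.24 mA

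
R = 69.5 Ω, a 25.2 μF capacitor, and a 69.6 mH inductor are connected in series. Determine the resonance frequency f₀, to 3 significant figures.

ω₀ = 1/√(LC) = 1/√(0.0696 × 2.52e-05) = 755.1 rad/s
f₀ = ω₀/(2π) = 120 Hz

120 Hz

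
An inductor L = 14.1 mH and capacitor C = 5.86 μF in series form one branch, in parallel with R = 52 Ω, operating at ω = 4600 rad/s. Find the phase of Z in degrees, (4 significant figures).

X_L = ωL = 64.86 Ω
X_C = 1/(ωC) = 37.10 Ω
Branch 1: Z₁ = R = 52.00 Ω
Branch 2 (series LC): Z₂ = j(X_L − X_C) = j27.76 Ω
Parallel: Z = Z₁Z₂/(Z₁+Z₂), |Z| = 24.49 Ω, ∠Z = 61.90°

61.90°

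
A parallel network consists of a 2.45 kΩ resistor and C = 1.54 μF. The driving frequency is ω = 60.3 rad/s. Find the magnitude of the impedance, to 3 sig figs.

2390 Ω

X_C = 1/(ωC) = 10800 Ω
Parallel: admittances add. Y = 1/R + jωC
Y = (0.000408 + j9.29e-05) S
|Y| = 0.000419 S → |Z| = 1/|Y| = 2390 Ω, ∠Z = −∠Y = -12.8°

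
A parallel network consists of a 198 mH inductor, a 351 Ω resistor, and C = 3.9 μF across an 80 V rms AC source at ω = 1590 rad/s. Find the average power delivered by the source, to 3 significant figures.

X_L = ωL = 315 Ω
X_C = 1/(ωC) = 161 Ω
Parallel: admittances add. Y = 1/R + 1/(jωL) + jωC
Y = (0.00285 + j0.00302) S
|Y| = 0.00416 S → |Z| = 1/|Y| = 241 Ω, ∠Z = −∠Y = -46.7°
I = V/|Z| = 332 mA
P = VI cos φ = 80 × 0.332 × cos(-46.7°) = 18.2 W

18.2 W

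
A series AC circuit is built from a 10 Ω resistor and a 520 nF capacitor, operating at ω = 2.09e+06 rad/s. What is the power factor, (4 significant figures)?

X_C = 1/(ωC) = 0.9201 Ω
Z = 10.00 − j0.9201 Ω
|Z| = √(10.00² + 0.9201²) = 10.04 Ω
∠Z = arctan(-0.9201/10.00) = -5.257°
cos φ = cos(-5.257°) = 0.9958

0.9958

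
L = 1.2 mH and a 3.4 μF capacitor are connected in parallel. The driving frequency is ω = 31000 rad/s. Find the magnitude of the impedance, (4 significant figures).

12.74 Ω

X_L = ωL = 37.20 Ω
X_C = 1/(ωC) = 9.488 Ω
Parallel: admittances add. Y = 1/(jωL) + jωC
Y = (0 + j0.07852) S
|Y| = 0.07852 S → |Z| = 1/|Y| = 12.74 Ω, ∠Z = −∠Y = -90.00°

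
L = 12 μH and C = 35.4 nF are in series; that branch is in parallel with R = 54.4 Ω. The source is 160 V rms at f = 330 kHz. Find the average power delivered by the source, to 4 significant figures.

ω = 2πf = 2.073e+06 rad/s
X_L = ωL = 24.88 Ω
X_C = 1/(ωC) = 13.62 Ω
Branch 1: Z₁ = R = 54.40 Ω
Branch 2 (series LC): Z₂ = j(X_L − X_C) = j11.26 Ω
Parallel: Z = Z₁Z₂/(Z₁+Z₂), |Z| = 11.02 Ω, ∠Z = 78.31°
I = V/|Z| = 14.51 A
P = VI cos φ = 160 × 14.51 × cos(78.31°) = 470.6 W

470.6 W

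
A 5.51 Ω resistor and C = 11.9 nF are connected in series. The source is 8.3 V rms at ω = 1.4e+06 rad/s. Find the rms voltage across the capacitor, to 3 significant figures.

8.27 V

X_C = 1/(ωC) = 60.0 Ω
Z = 5.51 − j60.0 Ω
|Z| = √(5.51² + 60.0²) = 60.3 Ω
I = V/|Z| = 138 mA
V_C = I·|Z_C| = 0.138 × 60.0 = 8.27 V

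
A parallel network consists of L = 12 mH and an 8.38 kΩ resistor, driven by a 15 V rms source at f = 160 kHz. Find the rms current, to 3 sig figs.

2.18 mA

ω = 2πf = 1.005e+06 rad/s
X_L = ωL = 12100 Ω
Parallel: admittances add. Y = 1/R + 1/(jωL)
Y = (0.000119 − j8.29e-05) S
|Y| = 0.000145 S → |Z| = 1/|Y| = 6880 Ω, ∠Z = −∠Y = 34.8°
I = V/|Z| = 15/6880 = 2.18 mA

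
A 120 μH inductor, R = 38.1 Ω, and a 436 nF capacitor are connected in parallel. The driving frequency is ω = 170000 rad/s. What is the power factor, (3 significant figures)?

X_L = ωL = 20.4 Ω
X_C = 1/(ωC) = 13.5 Ω
Parallel: admittances add. Y = 1/R + 1/(jωL) + jωC
Y = (0.0262 + j0.0251) S
|Y| = 0.0363 S → |Z| = 1/|Y| = 27.5 Ω, ∠Z = −∠Y = -43.7°
cos φ = cos(-43.7°) = 0.723

0.723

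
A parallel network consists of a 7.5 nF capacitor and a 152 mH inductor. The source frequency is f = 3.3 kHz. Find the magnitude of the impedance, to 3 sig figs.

ω = 2πf = 20730 rad/s
X_L = ωL = 3150 Ω
X_C = 1/(ωC) = 6430 Ω
Parallel: admittances add. Y = 1/(jωL) + jωC
Y = (0 − j0.000162) S
|Y| = 0.000162 S → |Z| = 1/|Y| = 6180 Ω, ∠Z = −∠Y = 90.0°

6180 Ω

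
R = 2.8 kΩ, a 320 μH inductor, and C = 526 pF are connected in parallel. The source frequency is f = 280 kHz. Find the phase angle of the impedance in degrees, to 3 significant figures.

67.2°

ω = 2πf = 1.759e+06 rad/s
X_L = ωL = 563 Ω
X_C = 1/(ωC) = 1080 Ω
Parallel: admittances add. Y = 1/R + 1/(jωL) + jωC
Y = (0.000357 − j0.000851) S
|Y| = 0.000923 S → |Z| = 1/|Y| = 1080 Ω, ∠Z = −∠Y = 67.2°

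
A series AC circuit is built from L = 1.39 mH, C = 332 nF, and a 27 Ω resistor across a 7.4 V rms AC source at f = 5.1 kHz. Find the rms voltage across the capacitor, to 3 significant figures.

12.3 V

ω = 2πf = 32040 rad/s
X_L = ωL = 44.5 Ω
X_C = 1/(ωC) = 94.0 Ω
Net reactance X = X_L − X_C = -49.5 Ω
Z = 27.0 − j49.5 Ω
|Z| = √(27.0² + 49.5²) = 56.3 Ω
I = V/|Z| = 131 mA
V_C = I·|Z_C| = 0.131 × 94.0 = 12.3 V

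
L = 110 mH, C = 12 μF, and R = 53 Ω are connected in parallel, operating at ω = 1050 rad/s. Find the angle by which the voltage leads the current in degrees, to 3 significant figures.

X_L = ωL = 116 Ω
X_C = 1/(ωC) = 79.4 Ω
Parallel: admittances add. Y = 1/R + 1/(jωL) + jωC
Y = (0.0189 + j0.00394) S
|Y| = 0.0193 S → |Z| = 1/|Y| = 51.9 Ω, ∠Z = −∠Y = -11.8°

-11.8°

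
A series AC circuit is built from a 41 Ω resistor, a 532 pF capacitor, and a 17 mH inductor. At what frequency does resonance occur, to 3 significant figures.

ω₀ = 1/√(LC) = 1/√(0.017 × 5.32e-10) = 332500 rad/s
f₀ = ω₀/(2π) = 52.9 kHz

52.9 kHz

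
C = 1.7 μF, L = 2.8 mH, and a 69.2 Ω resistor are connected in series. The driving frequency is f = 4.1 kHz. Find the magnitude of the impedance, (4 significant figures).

ω = 2πf = 25760 rad/s
X_L = ωL = 72.13 Ω
X_C = 1/(ωC) = 22.83 Ω
Net reactance X = X_L − X_C = 49.30 Ω
Z = 69.20 + j49.30 Ω
|Z| = √(69.20² + 49.30²) = 84.96 Ω

84.96 Ω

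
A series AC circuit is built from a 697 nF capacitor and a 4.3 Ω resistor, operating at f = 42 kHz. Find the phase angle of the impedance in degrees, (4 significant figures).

-51.66°

ω = 2πf = 263900 rad/s
X_C = 1/(ωC) = 5.437 Ω
Z = 4.300 − j5.437 Ω
|Z| = √(4.300² + 5.437²) = 6.932 Ω
∠Z = arctan(-5.437/4.300) = -51.66°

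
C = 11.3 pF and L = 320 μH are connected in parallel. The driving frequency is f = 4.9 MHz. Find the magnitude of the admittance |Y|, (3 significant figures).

ω = 2πf = 3.079e+07 rad/s
X_L = ωL = 9850 Ω
X_C = 1/(ωC) = 2870 Ω
Parallel: admittances add. Y = 1/(jωL) + jωC
Y = (0 + j0.000246) S
|Y| = 0.000246 S → |Z| = 1/|Y| = 4060 Ω, ∠Z = −∠Y = -90.0°

246 μS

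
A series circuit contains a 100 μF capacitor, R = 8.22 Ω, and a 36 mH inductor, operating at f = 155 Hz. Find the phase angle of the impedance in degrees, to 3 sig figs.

71.7°

ω = 2πf = 973.9 rad/s
X_L = ωL = 35.1 Ω
X_C = 1/(ωC) = 10.3 Ω
Net reactance X = X_L − X_C = 24.8 Ω
Z = 8.22 + j24.8 Ω
|Z| = √(8.22² + 24.8²) = 26.1 Ω
∠Z = arctan(24.8/8.22) = 71.7°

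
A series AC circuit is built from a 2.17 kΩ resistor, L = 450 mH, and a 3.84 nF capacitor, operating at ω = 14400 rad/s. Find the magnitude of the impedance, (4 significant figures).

X_L = ωL = 6480 Ω
X_C = 1/(ωC) = 18080 Ω
Net reactance X = X_L − X_C = -11600 Ω
Z = 2170 − j11600 Ω
|Z| = √(2170² + 11600²) = 11810 Ω

11810 Ω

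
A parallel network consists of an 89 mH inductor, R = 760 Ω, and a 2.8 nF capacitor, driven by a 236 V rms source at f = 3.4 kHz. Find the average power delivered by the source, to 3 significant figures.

73.3 W

ω = 2πf = 21360 rad/s
X_L = ωL = 1900 Ω
X_C = 1/(ωC) = 16700 Ω
Parallel: admittances add. Y = 1/R + 1/(jωL) + jωC
Y = (0.00132 − j0.000466) S
|Y| = 0.00140 S → |Z| = 1/|Y| = 716 Ω, ∠Z = −∠Y = 19.5°
I = V/|Z| = 329 mA
P = VI cos φ = 236 × 0.329 × cos(19.5°) = 73.3 W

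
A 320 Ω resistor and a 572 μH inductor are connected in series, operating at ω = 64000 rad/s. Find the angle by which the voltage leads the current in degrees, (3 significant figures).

6.53°

X_L = ωL = 36.6 Ω
Z = 320 + j36.6 Ω
|Z| = √(320² + 36.6²) = 322 Ω
∠Z = arctan(36.6/320) = 6.53°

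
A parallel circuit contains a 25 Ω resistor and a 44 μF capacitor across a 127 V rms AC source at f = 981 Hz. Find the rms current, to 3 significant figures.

34.8 A

ω = 2πf = 6164 rad/s
X_C = 1/(ωC) = 3.69 Ω
Parallel: admittances add. Y = 1/R + jωC
Y = (0.0400 + j0.271) S
|Y| = 0.274 S → |Z| = 1/|Y| = 3.65 Ω, ∠Z = −∠Y = -81.6°
I = V/|Z| = 127/3.65 = 34.8 A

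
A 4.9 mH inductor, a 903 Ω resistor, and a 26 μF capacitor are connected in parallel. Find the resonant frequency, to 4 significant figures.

445.9 Hz

ω₀ = 1/√(LC) = 1/√(0.0049 × 2.6e-05) = 2802 rad/s
f₀ = ω₀/(2π) = 445.9 Hz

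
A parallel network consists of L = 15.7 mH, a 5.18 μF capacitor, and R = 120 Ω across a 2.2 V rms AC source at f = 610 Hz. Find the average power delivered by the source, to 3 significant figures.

40.3 mW

ω = 2πf = 3833 rad/s
X_L = ωL = 60.2 Ω
X_C = 1/(ωC) = 50.4 Ω
Parallel: admittances add. Y = 1/R + 1/(jωL) + jωC
Y = (0.00833 + j0.00324) S
|Y| = 0.00894 S → |Z| = 1/|Y| = 112 Ω, ∠Z = −∠Y = -21.2°
I = V/|Z| = 19.7 mA
P = VI cos φ = 2.2 × 0.0197 × cos(-21.2°) = 40.3 mW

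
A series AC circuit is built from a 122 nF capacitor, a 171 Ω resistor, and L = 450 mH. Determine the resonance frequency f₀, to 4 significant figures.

ω₀ = 1/√(LC) = 1/√(0.45 × 1.22e-07) = 4268 rad/s
f₀ = ω₀/(2π) = 679.3 Hz

679.3 Hz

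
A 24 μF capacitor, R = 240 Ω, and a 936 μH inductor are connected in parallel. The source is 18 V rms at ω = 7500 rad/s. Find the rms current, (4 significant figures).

X_L = ωL = 7.020 Ω
X_C = 1/(ωC) = 5.556 Ω
Parallel: admittances add. Y = 1/R + 1/(jωL) + jωC
Y = (0.004167 + j0.03755) S
|Y| = 0.03778 S → |Z| = 1/|Y| = 26.47 Ω, ∠Z = −∠Y = -83.67°
I = V/|Z| = 18/26.47 = 680.0 mA

680.0 mA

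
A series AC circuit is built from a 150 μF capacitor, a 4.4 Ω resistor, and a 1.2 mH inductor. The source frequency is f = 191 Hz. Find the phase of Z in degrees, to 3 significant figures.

-43.1°

ω = 2πf = 1200 rad/s
X_L = ωL = 1.44 Ω
X_C = 1/(ωC) = 5.56 Ω
Net reactance X = X_L − X_C = -4.12 Ω
Z = 4.40 − j4.12 Ω
|Z| = √(4.40² + 4.12²) = 6.02 Ω
∠Z = arctan(-4.12/4.40) = -43.1°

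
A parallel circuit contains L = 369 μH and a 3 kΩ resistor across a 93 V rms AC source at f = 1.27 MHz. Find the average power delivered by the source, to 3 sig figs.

ω = 2πf = 7.98e+06 rad/s
X_L = ωL = 2940 Ω
Parallel: admittances add. Y = 1/R + 1/(jωL)
Y = (0.000333 − j0.000340) S
|Y| = 0.000476 S → |Z| = 1/|Y| = 2100 Ω, ∠Z = −∠Y = 45.5°
I = V/|Z| = 44.3 mA
P = VI cos φ = 93 × 0.0443 × cos(45.5°) = 2.88 W

2.88 W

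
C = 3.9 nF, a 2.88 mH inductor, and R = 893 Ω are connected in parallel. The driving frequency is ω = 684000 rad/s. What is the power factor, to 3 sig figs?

X_L = ωL = 1970 Ω
X_C = 1/(ωC) = 375 Ω
Parallel: admittances add. Y = 1/R + 1/(jωL) + jωC
Y = (0.00112 + j0.00216) S
|Y| = 0.00243 S → |Z| = 1/|Y| = 411 Ω, ∠Z = −∠Y = -62.6°
cos φ = cos(-62.6°) = 0.460

0.460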